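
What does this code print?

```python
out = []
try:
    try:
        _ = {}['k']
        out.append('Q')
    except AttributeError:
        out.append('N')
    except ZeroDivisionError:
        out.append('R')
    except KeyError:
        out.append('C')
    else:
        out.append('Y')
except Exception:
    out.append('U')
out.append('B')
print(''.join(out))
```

Execution trace: 'C' (inner except KeyError) → 'B' (after the try/except). Output: CB

Answer: CB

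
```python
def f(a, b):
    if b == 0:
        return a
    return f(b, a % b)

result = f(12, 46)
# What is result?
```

f(12, 46) -> f(46, 12) -> f(12, 10) -> f(10, 2) -> f(2, 0) -> 2

Answer: 2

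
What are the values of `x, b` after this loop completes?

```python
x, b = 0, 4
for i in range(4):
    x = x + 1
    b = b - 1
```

x goes 0→4, b goes 4→0
`x, b` takes the values: (0, 4) → (1, 4) → (1, 3) → (2, 3) → (2, 2) → (3, 2) → (3, 1) → (4, 1) → (4, 0)

Answer: 4, 0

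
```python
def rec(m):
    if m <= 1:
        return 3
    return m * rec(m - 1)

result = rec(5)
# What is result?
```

rec(5) = 5 * 4 * 3 * 2 * 3 = 360

Answer: 360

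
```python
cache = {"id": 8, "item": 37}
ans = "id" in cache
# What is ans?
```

Trace:
`cache = {"id": 8, "item": 37}` → cache = {'id': 8, 'item': 37}
`ans = "id" in cache` → ans = True
So ans = True

Answer: True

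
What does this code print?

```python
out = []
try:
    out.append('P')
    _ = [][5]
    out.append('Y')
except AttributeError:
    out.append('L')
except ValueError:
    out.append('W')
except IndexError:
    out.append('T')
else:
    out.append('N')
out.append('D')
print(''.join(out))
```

Execution trace: 'P' (try body) → 'T' (except IndexError) → 'D' (after the try/except). Output: PTD

Answer: PTD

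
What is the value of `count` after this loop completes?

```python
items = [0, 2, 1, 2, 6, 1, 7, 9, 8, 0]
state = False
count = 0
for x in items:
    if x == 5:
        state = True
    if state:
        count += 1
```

Count elements after first 5 in [0, 2, 1, 2, 6, 1, 7, 9, 8, 0]
`count` takes the values: 0

Answer: 0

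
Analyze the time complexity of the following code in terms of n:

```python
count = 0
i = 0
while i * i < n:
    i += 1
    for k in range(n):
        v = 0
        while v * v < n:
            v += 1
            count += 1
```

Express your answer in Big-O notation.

Each loop level contributes: √n × n × √n. Multiplying the contributions gives O(n^2).

Answer: O(n^2)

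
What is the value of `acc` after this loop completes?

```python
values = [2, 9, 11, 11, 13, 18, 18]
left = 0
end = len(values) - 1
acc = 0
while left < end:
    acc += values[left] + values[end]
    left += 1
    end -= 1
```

Sum of pairs from ends
`acc` takes the values: 0 → 20 → 47 → 71

Answer: 71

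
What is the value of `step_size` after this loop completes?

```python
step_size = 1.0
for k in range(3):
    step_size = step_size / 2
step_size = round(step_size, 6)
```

Halving LR 3 times: 1 / 2^3
`step_size` takes the values: 1.0 → 0.5 → 0.25 → 0.125

Answer: 0.125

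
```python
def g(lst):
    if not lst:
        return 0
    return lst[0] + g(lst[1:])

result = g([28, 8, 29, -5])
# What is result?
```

28 + 8 + 29 + (-5) + 0 = 60

Answer: 60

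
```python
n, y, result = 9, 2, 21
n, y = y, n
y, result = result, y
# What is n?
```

Trace:
`n, y, result = 9, 2, 21` → n = 9; y = 2; result = 21
`n, y = y, n` → n = 2; y = 9
`y, result = result, y` → y = 21; result = 9
So n = 2

Answer: 2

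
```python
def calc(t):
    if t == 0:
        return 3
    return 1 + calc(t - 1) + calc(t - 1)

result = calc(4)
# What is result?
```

calc(t) = 1 + 2·calc(t-1), calc(0)=3. Closed form: (3+1)·2^4 - 1 = 63.

Answer: 63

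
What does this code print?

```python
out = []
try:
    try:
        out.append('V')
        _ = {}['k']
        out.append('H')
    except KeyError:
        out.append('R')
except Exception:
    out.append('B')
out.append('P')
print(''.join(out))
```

Execution trace: 'V' (inner try body) → 'R' (inner except KeyError) → 'P' (after the try/except). Output: VRP

Answer: VRP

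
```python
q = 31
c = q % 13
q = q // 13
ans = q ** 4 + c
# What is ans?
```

Trace:
`q = 31` → q = 31
`c = q % 13` → c = 5
`q = q // 13` → q = 2
`ans = q ** 4 + c` → ans = 21
So ans = 21

Answer: 21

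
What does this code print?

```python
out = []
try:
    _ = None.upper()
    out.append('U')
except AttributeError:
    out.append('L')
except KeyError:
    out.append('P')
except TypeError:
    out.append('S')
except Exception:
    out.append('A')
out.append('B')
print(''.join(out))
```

Execution trace: 'L' (except AttributeError) → 'B' (after the try/except). Output: LB

Answer: LB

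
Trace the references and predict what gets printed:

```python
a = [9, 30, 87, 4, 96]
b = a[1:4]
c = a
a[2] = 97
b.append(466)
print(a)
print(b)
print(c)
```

Key concept: slice vs alias.
Step by step:
`a = [9, 30, 87, 4, 96]` → a = [9, 30, 87, 4, 96]
`b = a[1:4]` → b = [30, 87, 4]
`c = a` → c = [9, 30, 87, 4, 96] (same object as a)
`a[2] = 97` → a = [9, 30, 97, 4, 96] (same object as c); c = [9, 30, 97, 4, 96] (same object as a)
`b.append(466)` → b = [30, 87, 4, 466]
`print(a)` → prints [9, 30, 97, 4, 96]
`print(b)` → prints [30, 87, 4, 466]
`print(c)` → prints [9, 30, 97, 4, 96]

Answer:
[9, 30, 97, 4, 96]
[30, 87, 4, 466]
[9, 30, 97, 4, 96]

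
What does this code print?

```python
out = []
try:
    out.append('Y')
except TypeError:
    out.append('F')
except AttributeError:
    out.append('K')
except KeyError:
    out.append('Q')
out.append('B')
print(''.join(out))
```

Execution trace: 'Y' (try body, no exception) → 'B' (after the try/except). Output: YB

Answer: YB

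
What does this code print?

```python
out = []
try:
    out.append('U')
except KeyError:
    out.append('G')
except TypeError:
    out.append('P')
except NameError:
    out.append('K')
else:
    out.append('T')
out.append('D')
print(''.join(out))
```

Execution trace: 'U' (try body, no exception) → 'T' (else) → 'D' (after the try/except). Output: UTD

Answer: UTD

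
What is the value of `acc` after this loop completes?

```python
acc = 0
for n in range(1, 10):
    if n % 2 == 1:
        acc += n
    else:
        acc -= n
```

Add odd, subtract even
`acc` takes the values: 0 → 1 → -1 → 2 → -2 → 3 → -3 → 4 → -4 → 5

Answer: 5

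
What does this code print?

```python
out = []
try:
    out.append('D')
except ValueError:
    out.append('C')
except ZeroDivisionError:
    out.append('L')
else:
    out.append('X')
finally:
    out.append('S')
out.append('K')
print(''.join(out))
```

Execution trace: 'D' (try body, no exception) → 'X' (else) → 'S' (finally) → 'K' (after the try/except). Output: DXSK

Answer: DXSK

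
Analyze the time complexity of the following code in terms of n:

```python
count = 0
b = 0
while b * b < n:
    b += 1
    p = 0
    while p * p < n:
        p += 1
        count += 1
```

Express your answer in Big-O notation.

Each loop level contributes: √n × √n. Multiplying the contributions gives O(n).

Answer: O(n)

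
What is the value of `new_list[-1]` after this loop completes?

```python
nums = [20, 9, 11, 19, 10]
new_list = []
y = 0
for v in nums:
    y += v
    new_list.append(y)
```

Cumulative sum ends at 69
`new_list` takes the values: [] → [20] → [20, 29] → [20, 29, 40] → [20, 29, 40, 59] → [20, 29, 40, 59, 69]
So `new_list[-1]` = 69

Answer: 69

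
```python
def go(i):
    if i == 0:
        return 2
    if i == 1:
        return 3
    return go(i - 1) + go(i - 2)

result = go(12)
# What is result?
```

Build up from base cases: go(0)=2, go(1)=3, go(2)=5, go(3)=8, go(4)=13, go(5)=21, go(6)=34, ..., go(12)=610

Answer: 610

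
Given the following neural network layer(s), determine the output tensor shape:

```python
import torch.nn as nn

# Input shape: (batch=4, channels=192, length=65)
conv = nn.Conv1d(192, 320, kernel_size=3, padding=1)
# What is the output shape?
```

Input: (4, 192, 65) -> Output: (4, 320, 65)

Answer: (4, 320, 65)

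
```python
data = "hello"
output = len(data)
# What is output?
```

Trace:
`data = "hello"` → data = 'hello'
`output = len(data)` → output = 5
So output = 5

Answer: 5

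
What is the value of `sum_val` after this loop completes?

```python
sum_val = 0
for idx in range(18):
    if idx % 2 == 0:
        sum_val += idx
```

Sum of even numbers 0 to 17
`sum_val` takes the values: 0 → 2 → 6 → 12 → 20 → 30 → 42 → 56 → 72

Answer: 72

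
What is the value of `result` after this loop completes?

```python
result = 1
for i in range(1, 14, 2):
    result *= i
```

Product of 1, 3, 5, ... up to 13
`result` takes the values: 1 → 3 → 15 → 105 → 945 → 10395 → 135135

Answer: 135135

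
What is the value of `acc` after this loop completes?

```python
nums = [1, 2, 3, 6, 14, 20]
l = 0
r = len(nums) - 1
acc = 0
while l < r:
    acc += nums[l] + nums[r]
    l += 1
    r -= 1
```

Sum of pairs from ends
`acc` takes the values: 0 → 21 → 37 → 46

Answer: 46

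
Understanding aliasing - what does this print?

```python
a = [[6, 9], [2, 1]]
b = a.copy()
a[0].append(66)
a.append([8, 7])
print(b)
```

Key concept: shallow copy with nested lists.
Step by step:
`a = [[6, 9], [2, 1]]` → a = [[6, 9], [2, 1]]
`b = a.copy()` → b = [[6, 9], [2, 1]]
`a[0].append(66)` → a = [[6, 9, 66], [2, 1]]; b = [[6, 9, 66], [2, 1]]
`a.append([8, 7])` → a = [[6, 9, 66], [2, 1], [8, 7]]
`print(b)` → prints [[6, 9, 66], [2, 1]]

Answer: [[6, 9, 66], [2, 1]]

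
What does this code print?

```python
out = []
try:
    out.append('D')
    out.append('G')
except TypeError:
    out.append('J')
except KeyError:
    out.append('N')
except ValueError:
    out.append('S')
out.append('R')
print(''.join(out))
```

Execution trace: 'D' (try body) → 'G' (try body, no exception) → 'R' (after the try/except). Output: DGR

Answer: DGR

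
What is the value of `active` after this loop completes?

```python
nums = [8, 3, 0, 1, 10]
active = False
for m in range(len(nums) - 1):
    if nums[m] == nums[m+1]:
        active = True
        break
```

Check consecutive duplicates in [8, 3, 0, 1, 10]
`active` takes the values: False

Answer: False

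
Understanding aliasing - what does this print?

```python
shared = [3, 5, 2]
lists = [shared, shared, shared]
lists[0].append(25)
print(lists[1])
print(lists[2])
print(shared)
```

Key concept: list of same reference.
Step by step:
`shared = [3, 5, 2]` → shared = [3, 5, 2]
`lists = [shared, shared, shared]` → lists = [[3, 5, 2], [3, 5, 2], [3, 5, 2]]
`lists[0].append(25)` → shared = [3, 5, 2, 25]; lists = [[3, 5, 2, 25], [3, 5, 2, 25], [3, 5, 2, 25]]
`print(lists[1])` → prints [3, 5, 2, 25]
`print(lists[2])` → prints [3, 5, 2, 25]
`print(shared)` → prints [3, 5, 2, 25]

Answer:
[3, 5, 2, 25]
[3, 5, 2, 25]
[3, 5, 2, 25]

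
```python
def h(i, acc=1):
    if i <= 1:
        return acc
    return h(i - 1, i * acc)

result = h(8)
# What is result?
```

Accumulator trace (n, acc): (8, 1) -> (7, 8) -> (6, 56) -> (5, 336) -> (4, 1680) -> (3, 6720) -> (2, 20160) -> (1, 40320) -> return 40320

Answer: 40320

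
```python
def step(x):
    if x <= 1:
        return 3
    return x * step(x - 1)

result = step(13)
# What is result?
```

step(13) = 13 * 12 * 11 * 10 * 9 * 8 * 7 * 6 * 5 * 4 * 3 * 2 * 3 = 18681062400

Answer: 18681062400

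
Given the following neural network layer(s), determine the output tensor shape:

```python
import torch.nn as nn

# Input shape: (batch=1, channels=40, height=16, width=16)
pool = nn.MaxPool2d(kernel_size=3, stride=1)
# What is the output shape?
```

Input: (1, 40, 16, 16) -> Output: (1, 40, 14, 14)

Answer: (1, 40, 14, 14)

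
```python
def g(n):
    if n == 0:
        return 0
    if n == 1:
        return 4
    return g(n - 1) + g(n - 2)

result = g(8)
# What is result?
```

Build up from base cases: g(0)=0, g(1)=4, g(2)=4, g(3)=8, g(4)=12, g(5)=20, g(6)=32, ..., g(8)=84

Answer: 84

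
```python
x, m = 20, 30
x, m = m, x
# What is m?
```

Trace:
`x, m = 20, 30` → x = 20; m = 30
`x, m = m, x` → x = 30; m = 20
So m = 20

Answer: 20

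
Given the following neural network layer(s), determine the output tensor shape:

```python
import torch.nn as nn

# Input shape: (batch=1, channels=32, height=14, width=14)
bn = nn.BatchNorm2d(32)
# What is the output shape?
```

Input: (1, 32, 14, 14) -> Output: (1, 32, 14, 14)

Answer: (1, 32, 14, 14)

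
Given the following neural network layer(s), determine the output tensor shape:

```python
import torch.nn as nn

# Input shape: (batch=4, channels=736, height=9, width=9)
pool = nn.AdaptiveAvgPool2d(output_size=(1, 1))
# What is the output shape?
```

Input: (4, 736, 9, 9) -> Output: (4, 736, 1, 1)

Answer: (4, 736, 1, 1)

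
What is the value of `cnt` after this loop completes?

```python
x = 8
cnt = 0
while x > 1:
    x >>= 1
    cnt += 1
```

Count right shifts until 1
`cnt` takes the values: 0 → 1 → 2 → 3

Answer: 3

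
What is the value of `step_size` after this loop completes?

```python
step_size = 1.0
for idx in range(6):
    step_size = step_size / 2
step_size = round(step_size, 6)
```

Halving LR 6 times: 1 / 2^6
`step_size` takes the values: 1.0 → 0.5 → 0.25 → 0.125 → 0.0625 → 0.03125 → 0.015625

Answer: 0.015625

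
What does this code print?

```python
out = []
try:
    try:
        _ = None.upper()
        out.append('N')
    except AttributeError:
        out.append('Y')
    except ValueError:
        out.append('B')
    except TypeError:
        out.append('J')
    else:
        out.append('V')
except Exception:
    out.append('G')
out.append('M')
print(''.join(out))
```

Execution trace: 'Y' (inner except AttributeError) → 'M' (after the try/except). Output: YM

Answer: YM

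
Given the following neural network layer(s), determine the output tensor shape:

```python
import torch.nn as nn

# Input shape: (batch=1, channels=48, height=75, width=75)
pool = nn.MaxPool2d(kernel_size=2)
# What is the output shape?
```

Input: (1, 48, 75, 75) -> Output: (1, 48, 37, 37)

Answer: (1, 48, 37, 37)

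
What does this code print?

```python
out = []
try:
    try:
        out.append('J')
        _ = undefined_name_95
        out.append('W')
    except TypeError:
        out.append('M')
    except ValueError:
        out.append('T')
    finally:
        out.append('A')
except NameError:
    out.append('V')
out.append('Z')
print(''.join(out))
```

Execution trace: 'J' (try body) → 'A' (finally) → 'V' (outer except NameError) → 'Z' (after the try/except). Output: JAVZ

Answer: JAVZ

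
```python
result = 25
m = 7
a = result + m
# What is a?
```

Trace:
`result = 25` → result = 25
`m = 7` → m = 7
`a = result + m` → a = 32
So a = 32

Answer: 32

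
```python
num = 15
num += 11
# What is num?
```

Trace:
`num = 15` → num = 15
`num += 11` → num = 26
So num = 26

Answer: 26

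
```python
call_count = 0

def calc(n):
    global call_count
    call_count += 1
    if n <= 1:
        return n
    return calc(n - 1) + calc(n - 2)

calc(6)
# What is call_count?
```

Calls(n) = 1 + Calls(n-1) + Calls(n-2); Calls(0)=Calls(1)=1. For n=6 this gives 25.

Answer: 25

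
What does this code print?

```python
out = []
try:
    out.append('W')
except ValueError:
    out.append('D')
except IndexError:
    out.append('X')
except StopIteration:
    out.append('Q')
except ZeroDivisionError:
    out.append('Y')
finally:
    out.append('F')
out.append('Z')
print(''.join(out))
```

Execution trace: 'W' (try body, no exception) → 'F' (finally) → 'Z' (after the try/except). Output: WFZ

Answer: WFZ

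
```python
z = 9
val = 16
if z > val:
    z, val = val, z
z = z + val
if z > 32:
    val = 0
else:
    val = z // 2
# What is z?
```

Trace:
`z = 9` → z = 9
`val = 16` → val = 16
`if z > val: ...` → z > val is False → no variable changes
`z = z + val` → z = 25
`if z > 32: ...` → z > 32 is False, take else branch → val = 12
So z = 25

Answer: 25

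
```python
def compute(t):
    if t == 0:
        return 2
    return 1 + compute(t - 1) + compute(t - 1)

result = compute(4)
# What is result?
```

compute(t) = 1 + 2·compute(t-1), compute(0)=2. Closed form: (2+1)·2^4 - 1 = 47.

Answer: 47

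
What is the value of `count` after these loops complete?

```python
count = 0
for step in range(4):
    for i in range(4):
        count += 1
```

4 * 4 = 16
`count` takes the values: 0 → 1 → 2 → 3 → 4 → 5 → 6 → 7 → 8 → 9 → 10 → 11 → 12 → 13 → 14 → 15 → 16

Answer: 16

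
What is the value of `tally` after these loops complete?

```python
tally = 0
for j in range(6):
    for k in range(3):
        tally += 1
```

6 * 3 = 18
`tally` takes the values: 0 → 1 → 2 → 3 → 4 → 5 → 6 → 7 → 8 → 9 → 10 → 11 → 12 → 13 → 14 → 15 → 16 → 17 → 18

Answer: 18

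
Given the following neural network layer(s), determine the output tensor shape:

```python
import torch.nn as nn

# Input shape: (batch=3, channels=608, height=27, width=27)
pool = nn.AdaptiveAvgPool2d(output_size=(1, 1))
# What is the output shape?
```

Input: (3, 608, 27, 27) -> Output: (3, 608, 1, 1)

Answer: (3, 608, 1, 1)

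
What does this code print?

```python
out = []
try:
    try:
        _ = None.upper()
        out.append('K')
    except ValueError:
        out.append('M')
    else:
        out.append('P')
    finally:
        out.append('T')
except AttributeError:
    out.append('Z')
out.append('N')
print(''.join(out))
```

Execution trace: 'T' (finally) → 'Z' (outer except AttributeError) → 'N' (after the try/except). Output: TZN

Answer: TZN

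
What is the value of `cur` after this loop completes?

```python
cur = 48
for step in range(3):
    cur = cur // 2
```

Halve 3 times: 48 // 2^3 = 6
`cur` takes the values: 48 → 24 → 12 → 6

Answer: 6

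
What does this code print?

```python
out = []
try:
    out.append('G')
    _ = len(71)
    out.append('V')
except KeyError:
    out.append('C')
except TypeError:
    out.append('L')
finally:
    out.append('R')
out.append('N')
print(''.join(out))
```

Execution trace: 'G' (try body) → 'L' (except TypeError) → 'R' (finally) → 'N' (after the try/except). Output: GLRN

Answer: GLRN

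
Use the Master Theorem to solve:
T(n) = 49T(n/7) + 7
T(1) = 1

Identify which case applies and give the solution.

a=49, b=7, f(n)=7. log_7(49) = 2. Since c=0 < 2, Case 1 applies: T(n) = Θ(n^log_b(a)) = O(n^2).

Answer: O(n^2) - Case 1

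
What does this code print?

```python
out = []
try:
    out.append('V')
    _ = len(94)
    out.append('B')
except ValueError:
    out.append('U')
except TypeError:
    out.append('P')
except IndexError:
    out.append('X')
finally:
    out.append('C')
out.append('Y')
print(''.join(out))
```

Execution trace: 'V' (try body) → 'P' (except TypeError) → 'C' (finally) → 'Y' (after the try/except). Output: VPCY

Answer: VPCY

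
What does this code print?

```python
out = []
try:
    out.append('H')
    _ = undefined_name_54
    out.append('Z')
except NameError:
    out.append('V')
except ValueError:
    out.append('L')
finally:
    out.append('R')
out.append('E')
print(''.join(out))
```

Execution trace: 'H' (try body) → 'V' (except NameError) → 'R' (finally) → 'E' (after the try/except). Output: HVRE

Answer: HVRE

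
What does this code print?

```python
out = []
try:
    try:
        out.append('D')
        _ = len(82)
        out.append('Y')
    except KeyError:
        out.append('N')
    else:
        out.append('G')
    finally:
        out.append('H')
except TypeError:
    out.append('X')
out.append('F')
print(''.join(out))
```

Execution trace: 'D' (try body) → 'H' (finally) → 'X' (outer except TypeError) → 'F' (after the try/except). Output: DHXF

Answer: DHXF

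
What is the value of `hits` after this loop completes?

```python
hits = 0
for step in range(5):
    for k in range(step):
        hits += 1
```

Triangle number: 0+1+2+...+4
`hits` takes the values: 0 → 1 → 2 → 3 → 4 → 5 → 6 → 7 → 8 → 9 → 10

Answer: 10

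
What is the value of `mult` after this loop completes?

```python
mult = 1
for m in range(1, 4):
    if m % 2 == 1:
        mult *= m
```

Product of odd numbers 1 to 3
`mult` takes the values: 1 → 3

Answer: 3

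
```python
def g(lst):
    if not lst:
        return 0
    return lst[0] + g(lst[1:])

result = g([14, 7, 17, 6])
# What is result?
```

14 + 7 + 17 + 6 + 0 = 44

Answer: 44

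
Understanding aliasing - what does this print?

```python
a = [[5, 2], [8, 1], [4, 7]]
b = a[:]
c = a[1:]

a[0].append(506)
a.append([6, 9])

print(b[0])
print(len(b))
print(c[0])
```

Key concept: slice with nested mutation.
Step by step:
`a = [[5, 2], [8, 1], [4, 7]]` → a = [[5, 2], [8, 1], [4, 7]]
`b = a[:]` → b = [[5, 2], [8, 1], [4, 7]]
`c = a[1:]` → c = [[8, 1], [4, 7]]
`a[0].append(506)` → a = [[5, 2, 506], [8, 1], [4, 7]]; b = [[5, 2, 506], [8, 1], [4, 7]]
`a.append([6, 9])` → a = [[5, 2, 506], [8, 1], [4, 7], [6, 9]]
`print(b[0])` → prints [5, 2, 506]
`print(len(b))` → prints 3
`print(c[0])` → prints [8, 1]

Answer:
[5, 2, 506]
3
[8, 1]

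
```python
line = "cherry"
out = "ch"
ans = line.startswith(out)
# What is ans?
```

Trace:
`line = "cherry"` → line = 'cherry'
`out = "ch"` → out = 'ch'
`ans = line.startswith(out)` → ans = True
So ans = True

Answer: True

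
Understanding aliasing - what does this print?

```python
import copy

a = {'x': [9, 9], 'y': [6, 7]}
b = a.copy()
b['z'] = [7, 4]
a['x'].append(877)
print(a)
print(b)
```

Key concept: shallow copy of dict with mutable values.
Step by step:
`a = {'x': [9, 9], 'y': [6, 7]}` → a = {'x': [9, 9], 'y': [6, 7]}
`b = a.copy()` → b = {'x': [9, 9], 'y': [6, 7]}
`b['z'] = [7, 4]` → b = {'x': [9, 9], 'y': [6, 7], 'z': [7, 4]}
`a['x'].append(877)` → a = {'x': [9, 9, 877], 'y': [6, 7]}; b = {'x': [9, 9, 877], 'y': [6, 7], 'z': [7, 4]}
`print(a)` → prints {'x': [9, 9, 877], 'y': [6, 7]}
`print(b)` → prints {'x': [9, 9, 877], 'y': [6, 7], 'z': [7, 4]}

Answer:
{'x': [9, 9, 877], 'y': [6, 7]}
{'x': [9, 9, 877], 'y': [6, 7], 'z': [7, 4]}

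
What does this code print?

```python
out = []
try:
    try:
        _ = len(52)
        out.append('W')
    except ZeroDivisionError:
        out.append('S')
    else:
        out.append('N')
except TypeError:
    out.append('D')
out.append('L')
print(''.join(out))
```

Execution trace: 'D' (outer except TypeError) → 'L' (after the try/except). Output: DL

Answer: DL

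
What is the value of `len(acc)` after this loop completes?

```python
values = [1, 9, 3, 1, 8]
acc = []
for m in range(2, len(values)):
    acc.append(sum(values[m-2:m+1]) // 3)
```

Number of 3-element averages
`acc` takes the values: [] → [4] → [4, 4] → [4, 4, 4]
So `len(acc)` = 3

Answer: 3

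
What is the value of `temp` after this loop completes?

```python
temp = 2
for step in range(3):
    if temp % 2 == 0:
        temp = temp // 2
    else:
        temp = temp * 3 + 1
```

Collatz-style transformation from 2
`temp` takes the values: 2 → 1 → 4 → 2

Answer: 2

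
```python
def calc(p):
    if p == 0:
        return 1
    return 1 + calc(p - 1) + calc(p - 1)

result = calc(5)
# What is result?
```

calc(p) = 1 + 2·calc(p-1), calc(0)=1. Closed form: (1+1)·2^5 - 1 = 63.

Answer: 63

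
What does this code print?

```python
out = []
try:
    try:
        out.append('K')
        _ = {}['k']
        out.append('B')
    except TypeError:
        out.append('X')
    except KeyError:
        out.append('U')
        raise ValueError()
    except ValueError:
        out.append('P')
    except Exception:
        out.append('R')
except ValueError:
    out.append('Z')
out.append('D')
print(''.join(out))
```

Execution trace: 'K' (inner try body) → 'U' (inner except KeyError) → 'Z' (outer except ValueError) → 'D' (after the try/except). Output: KUZD

Answer: KUZD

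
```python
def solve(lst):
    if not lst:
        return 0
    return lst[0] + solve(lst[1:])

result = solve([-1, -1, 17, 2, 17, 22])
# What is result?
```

(-1) + (-1) + 17 + 2 + 17 + 22 + 0 = 56

Answer: 56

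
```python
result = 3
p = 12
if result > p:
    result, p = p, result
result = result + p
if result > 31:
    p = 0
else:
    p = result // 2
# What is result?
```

Trace:
`result = 3` → result = 3
`p = 12` → p = 12
`if result > p: ...` → result > p is False → no variable changes
`result = result + p` → result = 15
`if result > 31: ...` → result > 31 is False, take else branch → p = 7
So result = 15

Answer: 15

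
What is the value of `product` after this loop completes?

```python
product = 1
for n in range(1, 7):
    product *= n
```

6! = 720
`product` takes the values: 1 → 2 → 6 → 24 → 120 → 720

Answer: 720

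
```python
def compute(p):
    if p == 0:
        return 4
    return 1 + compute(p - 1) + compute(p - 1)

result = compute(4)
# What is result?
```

compute(p) = 1 + 2·compute(p-1), compute(0)=4. Closed form: (4+1)·2^4 - 1 = 79.

Answer: 79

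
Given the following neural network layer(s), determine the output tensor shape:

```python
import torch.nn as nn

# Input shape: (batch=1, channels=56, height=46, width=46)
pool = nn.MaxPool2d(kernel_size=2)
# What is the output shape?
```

Input: (1, 56, 46, 46) -> Output: (1, 56, 23, 23)

Answer: (1, 56, 23, 23)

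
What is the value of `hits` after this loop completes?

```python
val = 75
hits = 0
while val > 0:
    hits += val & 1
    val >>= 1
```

Count set bits in 75 (binary: 0b1001011)
`hits` takes the values: 0 → 1 → 2 → 3 → 4

Answer: 4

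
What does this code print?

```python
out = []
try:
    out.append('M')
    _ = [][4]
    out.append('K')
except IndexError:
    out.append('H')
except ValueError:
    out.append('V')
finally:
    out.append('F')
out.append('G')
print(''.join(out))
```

Execution trace: 'M' (try body) → 'H' (except IndexError) → 'F' (finally) → 'G' (after the try/except). Output: MHFG

Answer: MHFG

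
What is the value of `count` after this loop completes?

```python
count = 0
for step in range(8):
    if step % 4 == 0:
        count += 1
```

Count numbers divisible by 4 in range(8)
`count` takes the values: 0 → 1 → 2

Answer: 2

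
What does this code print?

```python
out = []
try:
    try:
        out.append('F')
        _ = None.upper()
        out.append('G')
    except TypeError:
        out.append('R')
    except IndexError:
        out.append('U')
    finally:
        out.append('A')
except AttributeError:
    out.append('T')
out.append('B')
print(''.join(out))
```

Execution trace: 'F' (try body) → 'A' (finally) → 'T' (outer except AttributeError) → 'B' (after the try/except). Output: FATB

Answer: FATB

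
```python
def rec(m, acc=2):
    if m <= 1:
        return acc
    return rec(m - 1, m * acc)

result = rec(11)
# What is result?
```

Accumulator trace (n, acc): (11, 2) -> (10, 22) -> (9, 220) -> (8, 1980) -> (7, 15840) -> (6, 110880) -> (5, 665280) -> (4, 3326400) -> (3, 13305600) -> (2, 39916800) -> (1, 79833600) -> return 79833600

Answer: 79833600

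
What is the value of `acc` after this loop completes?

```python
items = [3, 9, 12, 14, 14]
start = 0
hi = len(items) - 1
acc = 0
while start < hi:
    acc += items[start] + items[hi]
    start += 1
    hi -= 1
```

Sum of pairs from ends
`acc` takes the values: 0 → 17 → 40

Answer: 40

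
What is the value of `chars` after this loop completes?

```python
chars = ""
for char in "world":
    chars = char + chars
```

Reverse 'world'
`chars` takes the values: "" → "w" → "ow" → "row" → "lrow" → "dlrow"

Answer: "dlrow"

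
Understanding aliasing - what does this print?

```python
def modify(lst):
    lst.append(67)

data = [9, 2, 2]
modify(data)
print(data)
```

Key concept: function modifies passed list.
Step by step:
`data = [9, 2, 2]` → data = [9, 2, 2]
`modify(data)` → data = [9, 2, 2, 67]
`print(data)` → prints [9, 2, 2, 67]

Answer: [9, 2, 2, 67]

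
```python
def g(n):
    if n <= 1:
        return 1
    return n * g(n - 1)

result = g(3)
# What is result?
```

g(3) = 3 * 2 * 1 = 6

Answer: 6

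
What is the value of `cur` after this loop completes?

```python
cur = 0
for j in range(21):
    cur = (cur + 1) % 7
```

Increment mod 7, 21 times = 0
`cur` takes the values: 0 → 1 → 2 → 3 → 4 → 5 → 6 → 0 → 1 → 2 → 3 → 4 → 5 → 6 → 0 → 1 → 2 → 3 → 4 → 5 → 6 → 0

Answer: 0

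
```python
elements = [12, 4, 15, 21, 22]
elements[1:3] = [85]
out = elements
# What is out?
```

Trace:
`elements = [12, 4, 15, 21, 22]` → elements = [12, 4, 15, 21, 22]
`elements[1:3] = [85]` → elements = [12, 85, 21, 22]
`out = elements` → out = [12, 85, 21, 22]
So out = [12, 85, 21, 22]

Answer: [12, 85, 21, 22]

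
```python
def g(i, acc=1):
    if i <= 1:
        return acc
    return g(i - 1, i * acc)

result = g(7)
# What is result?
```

Accumulator trace (n, acc): (7, 1) -> (6, 7) -> (5, 42) -> (4, 210) -> (3, 840) -> (2, 2520) -> (1, 5040) -> return 5040

Answer: 5040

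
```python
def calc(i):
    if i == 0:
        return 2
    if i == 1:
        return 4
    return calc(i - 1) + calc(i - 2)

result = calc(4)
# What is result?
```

Build up from base cases: calc(0)=2, calc(1)=4, calc(2)=6, calc(3)=10, calc(4)=16

Answer: 16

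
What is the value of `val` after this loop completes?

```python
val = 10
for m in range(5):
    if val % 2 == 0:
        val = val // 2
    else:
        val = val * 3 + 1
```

Collatz-style transformation from 10
`val` takes the values: 10 → 5 → 16 → 8 → 4 → 2

Answer: 2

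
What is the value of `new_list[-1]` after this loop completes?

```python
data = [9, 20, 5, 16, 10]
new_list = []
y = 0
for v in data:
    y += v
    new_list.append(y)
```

Cumulative sum ends at 60
`new_list` takes the values: [] → [9] → [9, 29] → [9, 29, 34] → [9, 29, 34, 50] → [9, 29, 34, 50, 60]
So `new_list[-1]` = 60

Answer: 60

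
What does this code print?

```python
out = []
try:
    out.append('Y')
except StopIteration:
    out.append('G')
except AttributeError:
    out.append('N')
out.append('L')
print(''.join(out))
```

Execution trace: 'Y' (try body, no exception) → 'L' (after the try/except). Output: YL

Answer: YL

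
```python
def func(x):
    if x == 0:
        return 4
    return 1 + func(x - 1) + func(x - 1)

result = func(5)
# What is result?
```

func(x) = 1 + 2·func(x-1), func(0)=4. Closed form: (4+1)·2^5 - 1 = 159.

Answer: 159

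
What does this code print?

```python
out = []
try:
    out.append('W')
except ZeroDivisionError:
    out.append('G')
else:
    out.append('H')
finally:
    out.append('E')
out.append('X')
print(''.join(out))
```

Execution trace: 'W' (try body, no exception) → 'H' (else) → 'E' (finally) → 'X' (after the try/except). Output: WHEX

Answer: WHEX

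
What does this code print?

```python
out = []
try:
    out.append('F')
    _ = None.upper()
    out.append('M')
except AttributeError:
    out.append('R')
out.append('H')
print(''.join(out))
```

Execution trace: 'F' (try body) → 'R' (except AttributeError) → 'H' (after the try/except). Output: FRH

Answer: FRH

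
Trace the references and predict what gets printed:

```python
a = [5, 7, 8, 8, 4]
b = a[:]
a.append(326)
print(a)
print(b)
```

Key concept: slice [:] creates copy.
Step by step:
`a = [5, 7, 8, 8, 4]` → a = [5, 7, 8, 8, 4]
`b = a[:]` → b = [5, 7, 8, 8, 4]
`a.append(326)` → a = [5, 7, 8, 8, 4, 326]
`print(a)` → prints [5, 7, 8, 8, 4, 326]
`print(b)` → prints [5, 7, 8, 8, 4]

Answer:
[5, 7, 8, 8, 4, 326]
[5, 7, 8, 8, 4]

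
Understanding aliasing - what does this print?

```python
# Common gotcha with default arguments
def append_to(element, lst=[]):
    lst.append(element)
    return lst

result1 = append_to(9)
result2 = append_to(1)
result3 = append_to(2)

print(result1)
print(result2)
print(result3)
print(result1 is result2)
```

Key concept: mutable default argument gotcha.
Step by step:
`result1 = append_to(9)` → result1 = [9]
`result2 = append_to(1)` → result1 = [9, 1] (same object as result2); result2 = [9, 1] (same object as result1)
`result3 = append_to(2)` → result1 = [9, 1, 2] (same object as result2, result3); result2 = [9, 1, 2] (same object as result1, result3); result3 = [9, 1, 2] (same object as result1, result2)
`print(result1)` → prints [9, 1, 2]
`print(result2)` → prints [9, 1, 2]
`print(result3)` → prints [9, 1, 2]
`print(result1 is result2)` → prints True

Answer:
[9, 1, 2]
[9, 1, 2]
[9, 1, 2]
True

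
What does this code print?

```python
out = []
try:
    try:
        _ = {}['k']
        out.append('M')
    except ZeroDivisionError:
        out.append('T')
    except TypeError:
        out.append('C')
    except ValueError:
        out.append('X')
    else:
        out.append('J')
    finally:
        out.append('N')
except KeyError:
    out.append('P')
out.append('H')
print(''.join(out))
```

Execution trace: 'N' (finally) → 'P' (outer except KeyError) → 'H' (after the try/except). Output: NPH

Answer: NPH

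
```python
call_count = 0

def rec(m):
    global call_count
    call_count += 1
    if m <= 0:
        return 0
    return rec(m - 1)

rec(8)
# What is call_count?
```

Linear recursion stepping by 1: 9 calls from m=8 down to ≤0.

Answer: 9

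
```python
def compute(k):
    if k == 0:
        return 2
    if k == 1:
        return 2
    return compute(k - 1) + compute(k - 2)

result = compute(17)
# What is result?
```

Build up from base cases: compute(0)=2, compute(1)=2, compute(2)=4, compute(3)=6, compute(4)=10, compute(5)=16, compute(6)=26, ..., compute(17)=5168

Answer: 5168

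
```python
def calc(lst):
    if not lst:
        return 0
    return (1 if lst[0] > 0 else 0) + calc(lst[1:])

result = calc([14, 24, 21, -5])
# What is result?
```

Count of positive elements in [14, 24, 21, -5] = 3

Answer: 3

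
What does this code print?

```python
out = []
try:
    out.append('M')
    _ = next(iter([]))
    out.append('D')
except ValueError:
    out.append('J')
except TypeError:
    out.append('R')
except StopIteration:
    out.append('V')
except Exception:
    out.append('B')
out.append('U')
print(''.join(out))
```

Execution trace: 'M' (try body) → 'V' (except StopIteration) → 'U' (after the try/except). Output: MVU

Answer: MVU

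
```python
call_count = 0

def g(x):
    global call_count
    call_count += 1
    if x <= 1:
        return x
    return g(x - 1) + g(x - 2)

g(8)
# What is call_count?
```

Calls(x) = 1 + Calls(x-1) + Calls(x-2); Calls(0)=Calls(1)=1. For x=8 this gives 67.

Answer: 67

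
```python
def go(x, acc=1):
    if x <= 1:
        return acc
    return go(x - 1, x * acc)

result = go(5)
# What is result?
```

Accumulator trace (n, acc): (5, 1) -> (4, 5) -> (3, 20) -> (2, 60) -> (1, 120) -> return 120

Answer: 120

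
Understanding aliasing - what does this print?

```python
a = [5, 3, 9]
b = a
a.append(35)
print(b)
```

Key concept: basic list aliasing.
Step by step:
`a = [5, 3, 9]` → a = [5, 3, 9]
`b = a` → b = [5, 3, 9] (same object as a)
`a.append(35)` → a = [5, 3, 9, 35] (same object as b); b = [5, 3, 9, 35] (same object as a)
`print(b)` → prints [5, 3, 9, 35]

Answer: [5, 3, 9, 35]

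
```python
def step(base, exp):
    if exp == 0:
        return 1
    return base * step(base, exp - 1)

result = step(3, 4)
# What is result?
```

step(3, 4) = 3 * 3 * 3 * 3 = 81

Answer: 81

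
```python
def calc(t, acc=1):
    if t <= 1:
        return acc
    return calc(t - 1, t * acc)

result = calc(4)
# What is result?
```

Accumulator trace (n, acc): (4, 1) -> (3, 4) -> (2, 12) -> (1, 24) -> return 24

Answer: 24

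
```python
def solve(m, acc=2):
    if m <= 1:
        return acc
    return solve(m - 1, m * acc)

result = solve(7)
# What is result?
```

Accumulator trace (n, acc): (7, 2) -> (6, 14) -> (5, 84) -> (4, 420) -> (3, 1680) -> (2, 5040) -> (1, 10080) -> return 10080

Answer: 10080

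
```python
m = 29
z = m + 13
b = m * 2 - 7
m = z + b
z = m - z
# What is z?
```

Trace:
`m = 29` → m = 29
`z = m + 13` → z = 42
`b = m * 2 - 7` → b = 51
`m = z + b` → m = 93
`z = m - z` → z = 51
So z = 51

Answer: 51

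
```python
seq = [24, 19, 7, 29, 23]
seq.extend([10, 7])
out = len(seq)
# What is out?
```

Trace:
`seq = [24, 19, 7, 29, 23]` → seq = [24, 19, 7, 29, 23]
`seq.extend([10, 7])` → seq = [24, 19, 7, 29, 23, 10, 7]
`out = len(seq)` → out = 7
So out = 7

Answer: 7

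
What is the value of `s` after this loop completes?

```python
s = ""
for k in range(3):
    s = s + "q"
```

Repeat 'q' 3 times
`s` takes the values: "" → "q" → "qq" → "qqq"

Answer: "qqq"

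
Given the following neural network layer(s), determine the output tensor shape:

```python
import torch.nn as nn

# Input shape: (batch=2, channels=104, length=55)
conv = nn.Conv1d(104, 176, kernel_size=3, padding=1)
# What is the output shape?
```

Input: (2, 104, 55) -> Output: (2, 176, 55)

Answer: (2, 176, 55)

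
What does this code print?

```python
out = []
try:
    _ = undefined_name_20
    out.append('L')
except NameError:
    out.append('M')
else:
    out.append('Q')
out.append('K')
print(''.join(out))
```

Execution trace: 'M' (except NameError) → 'K' (after the try/except). Output: MK

Answer: MK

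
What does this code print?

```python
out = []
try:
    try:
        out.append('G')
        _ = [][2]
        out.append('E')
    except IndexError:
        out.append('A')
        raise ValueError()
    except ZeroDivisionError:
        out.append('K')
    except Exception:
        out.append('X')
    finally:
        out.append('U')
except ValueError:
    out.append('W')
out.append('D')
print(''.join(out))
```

Execution trace: 'G' (inner try body) → 'A' (inner except IndexError) → 'U' (inner finally) → 'W' (outer except ValueError) → 'D' (after the try/except). Output: GAUWD

Answer: GAUWD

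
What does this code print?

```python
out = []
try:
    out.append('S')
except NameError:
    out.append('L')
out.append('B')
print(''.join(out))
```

Execution trace: 'S' (try body, no exception) → 'B' (after the try/except). Output: SB

Answer: SB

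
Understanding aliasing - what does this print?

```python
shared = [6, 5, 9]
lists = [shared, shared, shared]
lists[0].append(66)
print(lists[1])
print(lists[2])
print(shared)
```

Key concept: list of same reference.
Step by step:
`shared = [6, 5, 9]` → shared = [6, 5, 9]
`lists = [shared, shared, shared]` → lists = [[6, 5, 9], [6, 5, 9], [6, 5, 9]]
`lists[0].append(66)` → shared = [6, 5, 9, 66]; lists = [[6, 5, 9, 66], [6, 5, 9, 66], [6, 5, 9, 66]]
`print(lists[1])` → prints [6, 5, 9, 66]
`print(lists[2])` → prints [6, 5, 9, 66]
`print(shared)` → prints [6, 5, 9, 66]

Answer:
[6, 5, 9, 66]
[6, 5, 9, 66]
[6, 5, 9, 66]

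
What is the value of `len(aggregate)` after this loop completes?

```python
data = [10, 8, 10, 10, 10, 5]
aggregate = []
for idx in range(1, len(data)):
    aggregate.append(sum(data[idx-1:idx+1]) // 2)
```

Number of 2-element averages
`aggregate` takes the values: [] → [9] → [9, 9] → [9, 9, 10] → [9, 9, 10, 10] → [9, 9, 10, 10, 7]
So `len(aggregate)` = 5

Answer: 5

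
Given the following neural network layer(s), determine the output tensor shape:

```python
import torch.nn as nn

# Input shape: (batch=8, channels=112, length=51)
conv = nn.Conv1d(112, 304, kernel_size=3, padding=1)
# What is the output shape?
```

Input: (8, 112, 51) -> Output: (8, 304, 51)

Answer: (8, 304, 51)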